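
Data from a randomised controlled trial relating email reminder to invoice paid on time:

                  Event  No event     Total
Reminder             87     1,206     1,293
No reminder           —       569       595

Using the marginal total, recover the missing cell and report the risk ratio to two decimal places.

1.54

The missing cell is in the unexposed row: 595 − 569 = 26.
So a = 87, b = 1206, c = 26, d = 569.
RR = [a/(a+b)] / [c/(c+d)] = (87/1293) / (26/595) = 0.06729/0.04370 = 1.53980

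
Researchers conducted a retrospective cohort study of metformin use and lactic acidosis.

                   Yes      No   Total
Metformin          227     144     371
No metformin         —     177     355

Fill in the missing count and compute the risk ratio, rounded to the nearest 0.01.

1.22

The missing cell is in the unexposed row: 355 − 177 = 178.
So a = 227, b = 144, c = 178, d = 177.
RR = [a/(a+b)] / [c/(c+d)] = (227/371) / (178/355) = 0.61186/0.50141 = 1.22028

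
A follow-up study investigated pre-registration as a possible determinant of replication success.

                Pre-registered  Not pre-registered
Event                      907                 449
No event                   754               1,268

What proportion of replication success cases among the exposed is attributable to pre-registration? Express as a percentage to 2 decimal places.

Reading the table with exposure as columns: a = 907 (Pre-registered, case), b = 754 (Pre-registered, non-case), c = 449 (Not pre-registered, case), d = 1268.
Risk in exposed = 907/1661 = 0.54606; risk in unexposed = 449/1717 = 0.26150.
RR = 0.54606/0.26150 = 2.08815
AR% = (RR − 1)/RR × 100 = (2.08815 − 1)/2.08815 × 100 = 52.1107%

52.11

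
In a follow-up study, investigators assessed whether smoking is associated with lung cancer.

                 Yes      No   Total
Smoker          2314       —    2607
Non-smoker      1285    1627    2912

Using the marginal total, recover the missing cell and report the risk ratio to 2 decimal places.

2.01

The missing cell is in the exposed row: 2607 − 2314 = 293.
So a = 2314, b = 293, c = 1285, d = 1627.
RR = [a/(a+b)] / [c/(c+d)] = (2314/2607) / (1285/2912) = 0.88761/0.44128 = 2.01146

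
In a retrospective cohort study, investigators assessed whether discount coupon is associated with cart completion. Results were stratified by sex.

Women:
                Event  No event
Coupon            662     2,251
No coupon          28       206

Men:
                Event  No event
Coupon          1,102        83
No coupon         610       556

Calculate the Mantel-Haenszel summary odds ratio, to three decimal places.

7.313

OR_MH = Σ(aᵢdᵢ/nᵢ) / Σ(bᵢcᵢ/nᵢ), where nᵢ is the stratum total.
Stratum 1 (Women): n = 3147; a·d/n = 662·206/3147 = 43.3340; b·c/n = 2251·28/3147 = 20.0280
Stratum 2 (Men): n = 2351; a·d/n = 1102·556/2351 = 260.6176; b·c/n = 83·610/2351 = 21.5355
OR_MH = (43.3340 + 260.6176) / (20.0280 + 21.5355) = 303.9516 / 41.5635 = 7.31295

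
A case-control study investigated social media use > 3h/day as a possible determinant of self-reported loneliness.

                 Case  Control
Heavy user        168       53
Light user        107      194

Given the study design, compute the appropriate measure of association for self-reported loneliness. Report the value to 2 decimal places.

5.75

Cells: a = 168, b = 53, c = 107, d = 194.
This is a case-control study: participants were sampled on outcome status, so risks in the source population cannot be estimated directly — relative risk is not valid here. The odds ratio is the appropriate measure.
OR = (a·d)/(b·c) = (168 × 194) / (53 × 107) = 32592 / 5671 = 5.74713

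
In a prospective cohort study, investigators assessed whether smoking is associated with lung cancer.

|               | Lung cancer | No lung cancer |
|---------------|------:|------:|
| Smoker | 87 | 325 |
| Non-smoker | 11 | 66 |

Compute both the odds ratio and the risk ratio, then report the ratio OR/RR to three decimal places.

1.087

Cells: a = 87, b = 325, c = 11, d = 66.
OR = (87·66)/(325·11) = 5742/3575 = 1.60615
Risk in exposed = 87/412 = 0.21117; risk in unexposed = 11/77 = 0.14286; RR = 1.47816
OR/RR = 1.60615 / 1.47816 = 1.08659
The outcome is not rare, so the OR lies further from 1 than the RR.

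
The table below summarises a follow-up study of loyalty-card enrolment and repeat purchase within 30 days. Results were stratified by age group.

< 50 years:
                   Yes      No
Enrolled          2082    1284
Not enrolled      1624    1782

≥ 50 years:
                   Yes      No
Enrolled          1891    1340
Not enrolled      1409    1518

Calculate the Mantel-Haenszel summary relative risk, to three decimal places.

1.258

RR_MH = Σ(aᵢ·n₀ᵢ/nᵢ) / Σ(cᵢ·n₁ᵢ/nᵢ), with n₁ᵢ = aᵢ+bᵢ (exposed), n₀ᵢ = cᵢ+dᵢ (unexposed), nᵢ = n₁ᵢ+n₀ᵢ.
Stratum 1 (< 50 years): n₁ = 3366, n₀ = 3406, n = 6772; a·n₀/n = 2082·3406/6772 = 1047.1488; c·n₁/n = 1624·3366/6772 = 807.2038
Stratum 2 (≥ 50 years): n₁ = 3231, n₀ = 2927, n = 6158; a·n₀/n = 1891·2927/6158 = 898.8238; c·n₁/n = 1409·3231/6158 = 739.2788
RR_MH = (1047.1488 + 898.8238) / (807.2038 + 739.2788) = 1945.9727 / 1546.4826 = 1.25832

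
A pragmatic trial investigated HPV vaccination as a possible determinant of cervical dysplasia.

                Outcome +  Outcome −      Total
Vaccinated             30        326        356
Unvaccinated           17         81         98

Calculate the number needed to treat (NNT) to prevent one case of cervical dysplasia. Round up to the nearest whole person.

12

Risk in treated group = 30/356 = 0.08427; risk in control = 17/98 = 0.17347.
Absolute risk reduction = 0.17347 − 0.08427 = 0.08920
NNT = 1 / ARR = 1 / 0.08920 = 11.211 → round up → 12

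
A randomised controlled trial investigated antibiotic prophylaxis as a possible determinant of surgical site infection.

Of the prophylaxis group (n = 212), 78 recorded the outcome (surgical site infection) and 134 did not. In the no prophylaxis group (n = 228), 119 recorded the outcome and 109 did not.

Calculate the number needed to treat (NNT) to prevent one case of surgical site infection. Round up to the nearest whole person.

Risk in treated group = 78/212 = 0.36792; risk in control = 119/228 = 0.52193.
Absolute risk reduction = 0.52193 − 0.36792 = 0.15401
NNT = 1 / ARR = 1 / 0.15401 = 6.493 → round up → 7

7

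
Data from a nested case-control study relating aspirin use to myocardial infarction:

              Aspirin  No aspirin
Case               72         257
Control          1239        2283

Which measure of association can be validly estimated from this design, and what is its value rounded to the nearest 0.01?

Reading the table with exposure as columns: a = 72 (Aspirin, case), b = 1239 (Aspirin, non-case), c = 257 (No aspirin, case), d = 2283.
This is a nested case-control study: participants were sampled on outcome status, so risks in the source population cannot be estimated directly — relative risk is not valid here. The odds ratio is the appropriate measure.
OR = (a·d)/(b·c) = (72 × 2283) / (1239 × 257) = 164376 / 318423 = 0.51622

0.52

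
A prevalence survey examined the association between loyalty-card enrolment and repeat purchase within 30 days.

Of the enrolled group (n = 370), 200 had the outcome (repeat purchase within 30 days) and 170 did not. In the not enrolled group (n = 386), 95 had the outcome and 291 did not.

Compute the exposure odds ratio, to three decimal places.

From the description: a = 200, b = 170, c = 95, d = 291.
OR = (a·d)/(b·c) = (200 × 291) / (170 × 95) = 58200 / 16150 = 3.60372
The odds of repeat purchase within 30 days are about 3.60 times as high in the enrolled group.

3.604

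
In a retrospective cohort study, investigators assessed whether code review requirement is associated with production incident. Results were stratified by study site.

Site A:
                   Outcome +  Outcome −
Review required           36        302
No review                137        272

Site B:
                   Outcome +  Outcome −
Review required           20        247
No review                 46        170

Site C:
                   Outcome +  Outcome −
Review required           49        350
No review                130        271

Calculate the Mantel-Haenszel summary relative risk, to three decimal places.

RR_MH = Σ(aᵢ·n₀ᵢ/nᵢ) / Σ(cᵢ·n₁ᵢ/nᵢ), with n₁ᵢ = aᵢ+bᵢ (exposed), n₀ᵢ = cᵢ+dᵢ (unexposed), nᵢ = n₁ᵢ+n₀ᵢ.
Stratum 1 (Site A): n₁ = 338, n₀ = 409, n = 747; a·n₀/n = 36·409/747 = 19.7108; c·n₁/n = 137·338/747 = 61.9893
Stratum 2 (Site B): n₁ = 267, n₀ = 216, n = 483; a·n₀/n = 20·216/483 = 8.9441; c·n₁/n = 46·267/483 = 25.4286
Stratum 3 (Site C): n₁ = 399, n₀ = 401, n = 800; a·n₀/n = 49·401/800 = 24.5613; c·n₁/n = 130·399/800 = 64.8375
RR_MH = (19.7108 + 8.9441 + 24.5613) / (61.9893 + 25.4286 + 64.8375) = 53.2162 / 152.2554 = 0.34952

0.350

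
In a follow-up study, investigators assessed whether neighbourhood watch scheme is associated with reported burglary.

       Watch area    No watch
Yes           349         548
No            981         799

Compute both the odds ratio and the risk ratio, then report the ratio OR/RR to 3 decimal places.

Reading the table with exposure as columns: a = 349 (Watch area, case), b = 981 (Watch area, non-case), c = 548 (No watch, case), d = 799.
OR = (349·799)/(981·548) = 278851/537588 = 0.51871
Risk in exposed = 349/1330 = 0.26241; risk in unexposed = 548/1347 = 0.40683; RR = 0.64500
OR/RR = 0.51871 / 0.64500 = 0.80420
The outcome is not rare, so the OR lies further from 1 than the RR.

0.804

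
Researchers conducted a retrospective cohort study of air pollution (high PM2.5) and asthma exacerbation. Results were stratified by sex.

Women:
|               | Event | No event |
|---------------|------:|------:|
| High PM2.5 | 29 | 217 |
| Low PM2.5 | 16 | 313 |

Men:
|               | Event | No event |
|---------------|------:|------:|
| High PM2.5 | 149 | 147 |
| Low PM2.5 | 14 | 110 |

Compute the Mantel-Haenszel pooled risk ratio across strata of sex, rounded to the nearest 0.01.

RR_MH = Σ(aᵢ·n₀ᵢ/nᵢ) / Σ(cᵢ·n₁ᵢ/nᵢ), with n₁ᵢ = aᵢ+bᵢ (exposed), n₀ᵢ = cᵢ+dᵢ (unexposed), nᵢ = n₁ᵢ+n₀ᵢ.
Stratum 1 (Women): n₁ = 246, n₀ = 329, n = 575; a·n₀/n = 29·329/575 = 16.5930; c·n₁/n = 16·246/575 = 6.8452
Stratum 2 (Men): n₁ = 296, n₀ = 124, n = 420; a·n₀/n = 149·124/420 = 43.9905; c·n₁/n = 14·296/420 = 9.8667
RR_MH = (16.5930 + 43.9905) / (6.8452 + 9.8667) = 60.5835 / 16.7119 = 3.62518

3.63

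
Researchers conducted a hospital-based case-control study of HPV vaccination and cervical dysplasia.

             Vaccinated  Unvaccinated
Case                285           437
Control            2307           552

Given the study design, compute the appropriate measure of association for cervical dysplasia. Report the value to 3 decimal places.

0.156

Reading the table with exposure as columns: a = 285 (Vaccinated, case), b = 2307 (Vaccinated, non-case), c = 437 (Unvaccinated, case), d = 552.
This is a hospital-based case-control study: participants were sampled on outcome status, so risks in the source population cannot be estimated directly — relative risk is not valid here. The odds ratio is the appropriate measure.
OR = (a·d)/(b·c) = (285 × 552) / (2307 × 437) = 157320 / 1008159 = 0.15605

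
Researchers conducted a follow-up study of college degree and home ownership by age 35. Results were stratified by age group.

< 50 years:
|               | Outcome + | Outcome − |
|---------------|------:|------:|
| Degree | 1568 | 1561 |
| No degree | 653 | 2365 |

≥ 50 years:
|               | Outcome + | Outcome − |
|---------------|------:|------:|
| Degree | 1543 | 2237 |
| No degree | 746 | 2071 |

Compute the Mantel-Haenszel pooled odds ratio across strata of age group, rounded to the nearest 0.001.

OR_MH = Σ(aᵢdᵢ/nᵢ) / Σ(bᵢcᵢ/nᵢ), where nᵢ is the stratum total.
Stratum 1 (< 50 years): n = 6147; a·d/n = 1568·2365/6147 = 603.2731; b·c/n = 1561·653/6147 = 165.8261
Stratum 2 (≥ 50 years): n = 6597; a·d/n = 1543·2071/6597 = 484.3949; b·c/n = 2237·746/6597 = 252.9638
OR_MH = (603.2731 + 484.3949) / (165.8261 + 252.9638) = 1087.6680 / 418.7899 = 2.59717

2.597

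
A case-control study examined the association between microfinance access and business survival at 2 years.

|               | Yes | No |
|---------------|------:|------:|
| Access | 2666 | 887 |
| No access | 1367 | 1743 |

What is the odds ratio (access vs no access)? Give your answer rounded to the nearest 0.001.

3.832

Cells: a = 2666, b = 887, c = 1367, d = 1743.
OR = (a·d)/(b·c) = (2666 × 1743) / (887 × 1367) = 4646838 / 1212529 = 3.83235
The odds of business survival at 2 years are about 3.83 times as high in the access group.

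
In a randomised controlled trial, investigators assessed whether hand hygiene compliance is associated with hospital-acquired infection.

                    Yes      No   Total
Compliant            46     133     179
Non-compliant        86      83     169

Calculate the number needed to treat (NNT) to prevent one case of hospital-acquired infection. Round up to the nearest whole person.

Risk in treated group = 46/179 = 0.25698; risk in control = 86/169 = 0.50888.
Absolute risk reduction = 0.50888 − 0.25698 = 0.25189
NNT = 1 / ARR = 1 / 0.25189 = 3.970 → round up → 4

4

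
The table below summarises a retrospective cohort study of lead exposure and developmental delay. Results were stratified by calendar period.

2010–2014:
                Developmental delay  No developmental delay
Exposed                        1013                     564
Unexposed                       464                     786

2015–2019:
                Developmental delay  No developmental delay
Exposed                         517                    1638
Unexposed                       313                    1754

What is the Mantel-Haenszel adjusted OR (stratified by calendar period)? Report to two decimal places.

2.32

OR_MH = Σ(aᵢdᵢ/nᵢ) / Σ(bᵢcᵢ/nᵢ), where nᵢ is the stratum total.
Stratum 1 (2010–2014): n = 2827; a·d/n = 1013·786/2827 = 281.6477; b·c/n = 564·464/2827 = 92.5702
Stratum 2 (2015–2019): n = 4222; a·d/n = 517·1754/4222 = 214.7840; b·c/n = 1638·313/4222 = 121.4339
OR_MH = (281.6477 + 214.7840) / (92.5702 + 121.4339) = 496.4317 / 214.0041 = 2.31973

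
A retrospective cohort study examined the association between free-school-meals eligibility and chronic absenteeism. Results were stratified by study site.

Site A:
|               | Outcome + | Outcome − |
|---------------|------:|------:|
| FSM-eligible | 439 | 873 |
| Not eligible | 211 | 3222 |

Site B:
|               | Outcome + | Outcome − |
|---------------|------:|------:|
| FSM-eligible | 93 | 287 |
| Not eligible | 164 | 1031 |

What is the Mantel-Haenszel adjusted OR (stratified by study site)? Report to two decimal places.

5.22

OR_MH = Σ(aᵢdᵢ/nᵢ) / Σ(bᵢcᵢ/nᵢ), where nᵢ is the stratum total.
Stratum 1 (Site A): n = 4745; a·d/n = 439·3222/4745 = 298.0944; b·c/n = 873·211/4745 = 38.8204
Stratum 2 (Site B): n = 1575; a·d/n = 93·1031/1575 = 60.8781; b·c/n = 287·164/1575 = 29.8844
OR_MH = (298.0944 + 60.8781) / (38.8204 + 29.8844) = 358.9725 / 68.7049 = 5.22485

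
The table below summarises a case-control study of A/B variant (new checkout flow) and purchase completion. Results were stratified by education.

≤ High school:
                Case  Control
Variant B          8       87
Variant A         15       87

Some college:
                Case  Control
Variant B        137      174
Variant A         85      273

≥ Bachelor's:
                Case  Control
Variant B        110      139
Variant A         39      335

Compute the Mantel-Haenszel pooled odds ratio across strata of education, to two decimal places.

OR_MH = Σ(aᵢdᵢ/nᵢ) / Σ(bᵢcᵢ/nᵢ), where nᵢ is the stratum total.
Stratum 1 (≤ High school): n = 197; a·d/n = 8·87/197 = 3.5330; b·c/n = 87·15/197 = 6.6244
Stratum 2 (Some college): n = 669; a·d/n = 137·273/669 = 55.9058; b·c/n = 174·85/669 = 22.1076
Stratum 3 (≥ Bachelor's): n = 623; a·d/n = 110·335/623 = 59.1493; b·c/n = 139·39/623 = 8.7014
OR_MH = (3.5330 + 55.9058 + 59.1493) / (6.6244 + 22.1076 + 8.7014) = 118.5881 / 37.4334 = 3.16797

3.17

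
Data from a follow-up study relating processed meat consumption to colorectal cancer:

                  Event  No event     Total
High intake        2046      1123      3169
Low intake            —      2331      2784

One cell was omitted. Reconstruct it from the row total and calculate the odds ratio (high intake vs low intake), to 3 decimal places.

The missing cell is in the unexposed row: 2784 − 2331 = 453.
So a = 2046, b = 1123, c = 453, d = 2331.
OR = (a·d)/(b·c) = (2046 × 2331) / (1123 × 453) = 4769226 / 508719 = 9.37497

9.375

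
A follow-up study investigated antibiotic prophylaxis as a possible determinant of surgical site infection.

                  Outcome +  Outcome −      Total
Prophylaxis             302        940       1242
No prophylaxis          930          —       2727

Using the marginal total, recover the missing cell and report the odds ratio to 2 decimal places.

0.62

The missing cell is in the unexposed row: 2727 − 930 = 1797.
So a = 302, b = 940, c = 930, d = 1797.
OR = (a·d)/(b·c) = (302 × 1797) / (940 × 930) = 542694 / 874200 = 0.62079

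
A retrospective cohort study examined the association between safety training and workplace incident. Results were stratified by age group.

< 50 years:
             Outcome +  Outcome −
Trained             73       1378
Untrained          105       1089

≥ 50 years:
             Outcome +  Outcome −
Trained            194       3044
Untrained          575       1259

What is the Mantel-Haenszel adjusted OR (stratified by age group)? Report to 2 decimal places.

0.20

OR_MH = Σ(aᵢdᵢ/nᵢ) / Σ(bᵢcᵢ/nᵢ), where nᵢ is the stratum total.
Stratum 1 (< 50 years): n = 2645; a·d/n = 73·1089/2645 = 30.0556; b·c/n = 1378·105/2645 = 54.7032
Stratum 2 (≥ 50 years): n = 5072; a·d/n = 194·1259/5072 = 48.1558; b·c/n = 3044·575/5072 = 345.0907
OR_MH = (30.0556 + 48.1558) / (54.7032 + 345.0907) = 78.2113 / 399.7939 = 0.19563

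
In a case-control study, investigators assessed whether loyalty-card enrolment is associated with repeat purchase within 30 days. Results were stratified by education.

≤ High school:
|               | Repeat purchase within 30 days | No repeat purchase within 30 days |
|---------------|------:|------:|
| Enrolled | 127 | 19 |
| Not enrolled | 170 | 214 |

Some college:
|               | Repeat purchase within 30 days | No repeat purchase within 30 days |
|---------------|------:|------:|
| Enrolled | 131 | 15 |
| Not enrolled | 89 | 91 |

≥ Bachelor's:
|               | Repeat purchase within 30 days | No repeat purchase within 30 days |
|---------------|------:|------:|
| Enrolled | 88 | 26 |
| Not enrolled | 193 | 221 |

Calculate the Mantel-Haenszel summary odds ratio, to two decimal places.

6.33

OR_MH = Σ(aᵢdᵢ/nᵢ) / Σ(bᵢcᵢ/nᵢ), where nᵢ is the stratum total.
Stratum 1 (≤ High school): n = 530; a·d/n = 127·214/530 = 51.2792; b·c/n = 19·170/530 = 6.0943
Stratum 2 (Some college): n = 326; a·d/n = 131·91/326 = 36.5675; b·c/n = 15·89/326 = 4.0951
Stratum 3 (≥ Bachelor's): n = 528; a·d/n = 88·221/528 = 36.8333; b·c/n = 26·193/528 = 9.5038
OR_MH = (51.2792 + 36.5675 + 36.8333) / (6.0943 + 4.0951 + 9.5038) = 124.6801 / 19.6932 = 6.33112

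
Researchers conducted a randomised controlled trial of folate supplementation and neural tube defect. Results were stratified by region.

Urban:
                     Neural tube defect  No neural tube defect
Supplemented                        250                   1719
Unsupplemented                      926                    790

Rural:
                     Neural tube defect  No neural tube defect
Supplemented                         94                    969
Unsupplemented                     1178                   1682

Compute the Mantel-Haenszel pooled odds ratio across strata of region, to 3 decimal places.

OR_MH = Σ(aᵢdᵢ/nᵢ) / Σ(bᵢcᵢ/nᵢ), where nᵢ is the stratum total.
Stratum 1 (Urban): n = 3685; a·d/n = 250·790/3685 = 53.5957; b·c/n = 1719·926/3685 = 431.9658
Stratum 2 (Rural): n = 3923; a·d/n = 94·1682/3923 = 40.3028; b·c/n = 969·1178/3923 = 290.9717
OR_MH = (53.5957 + 40.3028) / (431.9658 + 290.9717) = 93.8985 / 722.9375 = 0.12988

0.130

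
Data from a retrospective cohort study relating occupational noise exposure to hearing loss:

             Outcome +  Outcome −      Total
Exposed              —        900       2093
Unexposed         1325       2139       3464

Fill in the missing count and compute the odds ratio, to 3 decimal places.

The missing cell is in the exposed row: 2093 − 900 = 1193.
So a = 1193, b = 900, c = 1325, d = 2139.
OR = (a·d)/(b·c) = (1193 × 2139) / (900 × 1325) = 2551827 / 1192500 = 2.13990

2.140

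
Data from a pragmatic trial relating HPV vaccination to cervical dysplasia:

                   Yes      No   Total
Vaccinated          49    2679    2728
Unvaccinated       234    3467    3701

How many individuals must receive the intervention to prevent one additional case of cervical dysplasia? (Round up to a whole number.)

Risk in treated group = 49/2728 = 0.01796; risk in control = 234/3701 = 0.06323.
Absolute risk reduction = 0.06323 − 0.01796 = 0.04526
NNT = 1 / ARR = 1 / 0.04526 = 22.092 → round up → 23

23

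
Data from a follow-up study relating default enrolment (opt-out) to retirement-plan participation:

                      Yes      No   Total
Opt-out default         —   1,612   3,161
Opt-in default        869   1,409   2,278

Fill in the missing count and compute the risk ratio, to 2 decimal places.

1.28

The missing cell is in the exposed row: 3161 − 1612 = 1549.
So a = 1549, b = 1612, c = 869, d = 1409.
RR = [a/(a+b)] / [c/(c+d)] = (1549/3161) / (869/2278) = 0.49003/0.38147 = 1.28458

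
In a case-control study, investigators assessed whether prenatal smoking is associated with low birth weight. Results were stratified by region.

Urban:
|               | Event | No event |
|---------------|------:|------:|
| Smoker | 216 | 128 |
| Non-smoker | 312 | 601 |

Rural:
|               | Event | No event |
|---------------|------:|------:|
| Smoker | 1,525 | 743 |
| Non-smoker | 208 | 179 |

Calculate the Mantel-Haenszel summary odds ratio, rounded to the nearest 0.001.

OR_MH = Σ(aᵢdᵢ/nᵢ) / Σ(bᵢcᵢ/nᵢ), where nᵢ is the stratum total.
Stratum 1 (Urban): n = 1257; a·d/n = 216·601/1257 = 103.2745; b·c/n = 128·312/1257 = 31.7709
Stratum 2 (Rural): n = 2655; a·d/n = 1525·179/2655 = 102.8154; b·c/n = 743·208/2655 = 58.2087
OR_MH = (103.2745 + 102.8154) / (31.7709 + 58.2087) = 206.0899 / 89.9795 = 2.29041

2.290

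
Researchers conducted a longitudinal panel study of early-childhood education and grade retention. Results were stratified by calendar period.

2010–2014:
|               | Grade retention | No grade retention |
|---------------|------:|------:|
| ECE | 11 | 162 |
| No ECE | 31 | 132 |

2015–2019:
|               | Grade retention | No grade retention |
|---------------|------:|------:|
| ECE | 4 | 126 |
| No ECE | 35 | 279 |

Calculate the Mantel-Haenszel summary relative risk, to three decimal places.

0.312

RR_MH = Σ(aᵢ·n₀ᵢ/nᵢ) / Σ(cᵢ·n₁ᵢ/nᵢ), with n₁ᵢ = aᵢ+bᵢ (exposed), n₀ᵢ = cᵢ+dᵢ (unexposed), nᵢ = n₁ᵢ+n₀ᵢ.
Stratum 1 (2010–2014): n₁ = 173, n₀ = 163, n = 336; a·n₀/n = 11·163/336 = 5.3363; c·n₁/n = 31·173/336 = 15.9613
Stratum 2 (2015–2019): n₁ = 130, n₀ = 314, n = 444; a·n₀/n = 4·314/444 = 2.8288; c·n₁/n = 35·130/444 = 10.2477
RR_MH = (5.3363 + 2.8288) / (15.9613 + 10.2477) = 8.1651 / 26.2091 = 0.31154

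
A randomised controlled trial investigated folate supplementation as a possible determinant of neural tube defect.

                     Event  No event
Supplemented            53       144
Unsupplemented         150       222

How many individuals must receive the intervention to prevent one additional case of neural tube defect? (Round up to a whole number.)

Risk in treated group = 53/197 = 0.26904; risk in control = 150/372 = 0.40323.
Absolute risk reduction = 0.40323 − 0.26904 = 0.13419
NNT = 1 / ARR = 1 / 0.13419 = 7.452 → round up → 8

8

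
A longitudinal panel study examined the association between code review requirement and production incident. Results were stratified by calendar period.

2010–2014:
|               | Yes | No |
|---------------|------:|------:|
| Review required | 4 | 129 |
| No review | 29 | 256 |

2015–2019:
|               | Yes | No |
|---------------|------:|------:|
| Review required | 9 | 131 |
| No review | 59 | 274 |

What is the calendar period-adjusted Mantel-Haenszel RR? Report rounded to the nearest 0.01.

RR_MH = Σ(aᵢ·n₀ᵢ/nᵢ) / Σ(cᵢ·n₁ᵢ/nᵢ), with n₁ᵢ = aᵢ+bᵢ (exposed), n₀ᵢ = cᵢ+dᵢ (unexposed), nᵢ = n₁ᵢ+n₀ᵢ.
Stratum 1 (2010–2014): n₁ = 133, n₀ = 285, n = 418; a·n₀/n = 4·285/418 = 2.7273; c·n₁/n = 29·133/418 = 9.2273
Stratum 2 (2015–2019): n₁ = 140, n₀ = 333, n = 473; a·n₀/n = 9·333/473 = 6.3362; c·n₁/n = 59·140/473 = 17.4630
RR_MH = (2.7273 + 6.3362) / (9.2273 + 17.4630) = 9.0634 / 26.6903 = 0.33958

0.34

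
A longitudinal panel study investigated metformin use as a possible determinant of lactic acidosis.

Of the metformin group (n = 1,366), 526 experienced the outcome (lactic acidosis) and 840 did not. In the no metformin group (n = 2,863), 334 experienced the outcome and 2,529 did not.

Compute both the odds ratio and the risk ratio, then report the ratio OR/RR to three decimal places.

1.436

From the description: a = 526, b = 840, c = 334, d = 2529.
OR = (526·2529)/(840·334) = 1330254/280560 = 4.74142
Risk in exposed = 526/1366 = 0.38507; risk in unexposed = 334/2863 = 0.11666; RR = 3.30073
OR/RR = 4.74142 / 3.30073 = 1.43648
The outcome is not rare, so the OR lies further from 1 than the RR.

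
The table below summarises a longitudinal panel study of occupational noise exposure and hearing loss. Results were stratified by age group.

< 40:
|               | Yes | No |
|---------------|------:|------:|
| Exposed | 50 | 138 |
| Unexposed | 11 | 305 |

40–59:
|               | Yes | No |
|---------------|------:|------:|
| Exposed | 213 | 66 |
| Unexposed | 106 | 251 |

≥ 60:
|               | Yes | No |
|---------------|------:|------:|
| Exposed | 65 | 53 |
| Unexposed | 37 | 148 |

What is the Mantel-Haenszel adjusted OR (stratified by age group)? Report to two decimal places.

OR_MH = Σ(aᵢdᵢ/nᵢ) / Σ(bᵢcᵢ/nᵢ), where nᵢ is the stratum total.
Stratum 1 (< 40): n = 504; a·d/n = 50·305/504 = 30.2579; b·c/n = 138·11/504 = 3.0119
Stratum 2 (40–59): n = 636; a·d/n = 213·251/636 = 84.0613; b·c/n = 66·106/636 = 11.0000
Stratum 3 (≥ 60): n = 303; a·d/n = 65·148/303 = 31.7492; b·c/n = 53·37/303 = 6.4719
OR_MH = (30.2579 + 84.0613 + 31.7492) / (3.0119 + 11.0000 + 6.4719) = 146.0684 / 20.4839 = 7.13091

7.13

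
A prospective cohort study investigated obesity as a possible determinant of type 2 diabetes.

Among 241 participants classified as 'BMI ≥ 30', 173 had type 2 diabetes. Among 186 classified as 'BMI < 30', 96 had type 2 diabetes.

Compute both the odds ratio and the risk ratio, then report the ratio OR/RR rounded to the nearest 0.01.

1.71

From the description: a = 173, b = 68, c = 96, d = 90.
OR = (173·90)/(68·96) = 15570/6528 = 2.38511
Risk in exposed = 173/241 = 0.71784; risk in unexposed = 96/186 = 0.51613; RR = 1.39082
OR/RR = 2.38511 / 1.39082 = 1.71490
The outcome is not rare, so the OR lies further from 1 than the RR.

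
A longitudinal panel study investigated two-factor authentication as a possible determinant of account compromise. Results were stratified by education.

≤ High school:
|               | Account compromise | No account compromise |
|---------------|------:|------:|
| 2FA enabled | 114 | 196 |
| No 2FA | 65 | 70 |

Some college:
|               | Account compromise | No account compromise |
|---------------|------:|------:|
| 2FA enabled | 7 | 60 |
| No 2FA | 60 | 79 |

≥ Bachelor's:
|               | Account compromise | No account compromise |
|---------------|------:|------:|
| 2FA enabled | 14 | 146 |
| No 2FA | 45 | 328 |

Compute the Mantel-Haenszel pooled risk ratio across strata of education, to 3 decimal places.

RR_MH = Σ(aᵢ·n₀ᵢ/nᵢ) / Σ(cᵢ·n₁ᵢ/nᵢ), with n₁ᵢ = aᵢ+bᵢ (exposed), n₀ᵢ = cᵢ+dᵢ (unexposed), nᵢ = n₁ᵢ+n₀ᵢ.
Stratum 1 (≤ High school): n₁ = 310, n₀ = 135, n = 445; a·n₀/n = 114·135/445 = 34.5843; c·n₁/n = 65·310/445 = 45.2809
Stratum 2 (Some college): n₁ = 67, n₀ = 139, n = 206; a·n₀/n = 7·139/206 = 4.7233; c·n₁/n = 60·67/206 = 19.5146
Stratum 3 (≥ Bachelor's): n₁ = 160, n₀ = 373, n = 533; a·n₀/n = 14·373/533 = 9.7974; c·n₁/n = 45·160/533 = 13.5084
RR_MH = (34.5843 + 4.7233 + 9.7974) / (45.2809 + 19.5146 + 13.5084) = 49.1049 / 78.3039 = 0.62711

0.627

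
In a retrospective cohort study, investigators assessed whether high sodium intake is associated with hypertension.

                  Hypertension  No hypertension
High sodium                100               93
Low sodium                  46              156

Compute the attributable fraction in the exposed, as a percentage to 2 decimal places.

Cells: a = 100, b = 93, c = 46, d = 156.
Risk in exposed = 100/193 = 0.51813; risk in unexposed = 46/202 = 0.22772.
RR = 0.51813/0.22772 = 2.27529
AR% = (RR − 1)/RR × 100 = (2.27529 − 1)/2.27529 × 100 = 56.0495%

56.05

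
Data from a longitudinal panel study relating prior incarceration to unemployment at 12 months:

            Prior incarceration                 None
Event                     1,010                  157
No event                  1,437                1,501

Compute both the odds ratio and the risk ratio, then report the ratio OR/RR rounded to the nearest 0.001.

Reading the table with exposure as columns: a = 1010 (Prior incarceration, case), b = 1437 (Prior incarceration, non-case), c = 157 (None, case), d = 1501.
OR = (1010·1501)/(1437·157) = 1516010/225609 = 6.71963
Risk in exposed = 1010/2447 = 0.41275; risk in unexposed = 157/1658 = 0.09469; RR = 4.35885
OR/RR = 6.71963 / 4.35885 = 1.54161
The outcome is not rare, so the OR lies further from 1 than the RR.

1.542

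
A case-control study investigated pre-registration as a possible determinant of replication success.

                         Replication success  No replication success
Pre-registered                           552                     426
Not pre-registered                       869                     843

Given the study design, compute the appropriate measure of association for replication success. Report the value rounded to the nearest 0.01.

1.26

Cells: a = 552, b = 426, c = 869, d = 843.
This is a case-control study: participants were sampled on outcome status, so risks in the source population cannot be estimated directly — relative risk is not valid here. The odds ratio is the appropriate measure.
OR = (a·d)/(b·c) = (552 × 843) / (426 × 869) = 465336 / 370194 = 1.25701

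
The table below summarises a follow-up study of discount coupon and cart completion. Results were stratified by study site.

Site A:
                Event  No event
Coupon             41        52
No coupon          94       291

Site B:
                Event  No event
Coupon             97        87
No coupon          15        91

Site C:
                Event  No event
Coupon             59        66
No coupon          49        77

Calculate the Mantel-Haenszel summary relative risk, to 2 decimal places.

1.88

RR_MH = Σ(aᵢ·n₀ᵢ/nᵢ) / Σ(cᵢ·n₁ᵢ/nᵢ), with n₁ᵢ = aᵢ+bᵢ (exposed), n₀ᵢ = cᵢ+dᵢ (unexposed), nᵢ = n₁ᵢ+n₀ᵢ.
Stratum 1 (Site A): n₁ = 93, n₀ = 385, n = 478; a·n₀/n = 41·385/478 = 33.0230; c·n₁/n = 94·93/478 = 18.2887
Stratum 2 (Site B): n₁ = 184, n₀ = 106, n = 290; a·n₀/n = 97·106/290 = 35.4552; c·n₁/n = 15·184/290 = 9.5172
Stratum 3 (Site C): n₁ = 125, n₀ = 126, n = 251; a·n₀/n = 59·126/251 = 29.6175; c·n₁/n = 49·125/251 = 24.4024
RR_MH = (33.0230 + 35.4552 + 29.6175) / (18.2887 + 9.5172 + 24.4024) = 98.0957 / 52.2083 = 1.87893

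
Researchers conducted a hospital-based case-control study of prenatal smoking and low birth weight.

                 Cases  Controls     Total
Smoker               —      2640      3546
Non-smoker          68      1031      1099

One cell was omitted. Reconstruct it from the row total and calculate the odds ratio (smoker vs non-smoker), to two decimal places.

5.20

The missing cell is in the exposed row: 3546 − 2640 = 906.
So a = 906, b = 2640, c = 68, d = 1031.
OR = (a·d)/(b·c) = (906 × 1031) / (2640 × 68) = 934086 / 179520 = 5.20324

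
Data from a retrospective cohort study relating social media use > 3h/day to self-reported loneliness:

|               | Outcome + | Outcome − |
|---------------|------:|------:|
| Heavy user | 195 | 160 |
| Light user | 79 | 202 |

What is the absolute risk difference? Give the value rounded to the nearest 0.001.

Cells: a = 195, b = 160, c = 79, d = 202.
Risk in exposed = 195/355 = 0.549296; risk in unexposed = 79/281 = 0.281139.
Risk difference = 0.549296 − 0.281139 = 0.268157

0.268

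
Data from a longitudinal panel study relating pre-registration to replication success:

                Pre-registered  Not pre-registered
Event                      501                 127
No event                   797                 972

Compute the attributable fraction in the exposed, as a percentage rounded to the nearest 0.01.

70.06

Reading the table with exposure as columns: a = 501 (Pre-registered, case), b = 797 (Pre-registered, non-case), c = 127 (Not pre-registered, case), d = 972.
Risk in exposed = 501/1298 = 0.38598; risk in unexposed = 127/1099 = 0.11556.
RR = 0.38598/0.11556 = 3.34008
AR% = (RR − 1)/RR × 100 = (3.34008 − 1)/3.34008 × 100 = 70.0606%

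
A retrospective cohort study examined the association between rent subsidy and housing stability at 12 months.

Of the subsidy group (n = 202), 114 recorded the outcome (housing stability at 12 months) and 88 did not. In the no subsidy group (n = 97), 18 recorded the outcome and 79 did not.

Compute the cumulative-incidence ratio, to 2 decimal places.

From the description: a = 114, b = 88, c = 18, d = 79.
Risk in exposed = 114/202 = 0.56436; risk in unexposed = 18/97 = 0.18557.
RR = 0.56436 / 0.18557 = 3.04125
The risk among the exposed is 3.04 times that among the unexposed.

3.04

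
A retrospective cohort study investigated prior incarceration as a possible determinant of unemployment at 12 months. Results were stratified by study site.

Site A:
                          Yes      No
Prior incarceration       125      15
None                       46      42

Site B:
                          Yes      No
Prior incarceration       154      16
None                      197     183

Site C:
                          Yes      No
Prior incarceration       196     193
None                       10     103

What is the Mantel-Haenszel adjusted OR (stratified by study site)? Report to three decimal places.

9.084

OR_MH = Σ(aᵢdᵢ/nᵢ) / Σ(bᵢcᵢ/nᵢ), where nᵢ is the stratum total.
Stratum 1 (Site A): n = 228; a·d/n = 125·42/228 = 23.0263; b·c/n = 15·46/228 = 3.0263
Stratum 2 (Site B): n = 550; a·d/n = 154·183/550 = 51.2400; b·c/n = 16·197/550 = 5.7309
Stratum 3 (Site C): n = 502; a·d/n = 196·103/502 = 40.2151; b·c/n = 193·10/502 = 3.8446
OR_MH = (23.0263 + 51.2400 + 40.2151) / (3.0263 + 5.7309 + 3.8446) = 114.4815 / 12.6018 = 9.08450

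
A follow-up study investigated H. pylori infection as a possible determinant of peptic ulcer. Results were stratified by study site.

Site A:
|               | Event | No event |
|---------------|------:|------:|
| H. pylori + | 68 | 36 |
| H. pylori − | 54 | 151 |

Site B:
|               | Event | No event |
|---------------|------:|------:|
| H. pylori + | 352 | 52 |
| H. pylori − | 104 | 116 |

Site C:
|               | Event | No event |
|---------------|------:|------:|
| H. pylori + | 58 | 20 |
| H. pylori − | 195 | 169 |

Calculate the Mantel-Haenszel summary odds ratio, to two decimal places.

5.08

OR_MH = Σ(aᵢdᵢ/nᵢ) / Σ(bᵢcᵢ/nᵢ), where nᵢ is the stratum total.
Stratum 1 (Site A): n = 309; a·d/n = 68·151/309 = 33.2298; b·c/n = 36·54/309 = 6.2913
Stratum 2 (Site B): n = 624; a·d/n = 352·116/624 = 65.4359; b·c/n = 52·104/624 = 8.6667
Stratum 3 (Site C): n = 442; a·d/n = 58·169/442 = 22.1765; b·c/n = 20·195/442 = 8.8235
OR_MH = (33.2298 + 65.4359 + 22.1765) / (6.2913 + 8.6667 + 8.8235) = 120.8421 / 23.7815 = 5.08136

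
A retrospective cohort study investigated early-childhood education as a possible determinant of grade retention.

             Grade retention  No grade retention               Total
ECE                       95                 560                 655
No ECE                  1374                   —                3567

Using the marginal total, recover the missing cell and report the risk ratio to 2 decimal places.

0.38

The missing cell is in the unexposed row: 3567 − 1374 = 2193.
So a = 95, b = 560, c = 1374, d = 2193.
RR = [a/(a+b)] / [c/(c+d)] = (95/655) / (1374/3567) = 0.14504/0.38520 = 0.37653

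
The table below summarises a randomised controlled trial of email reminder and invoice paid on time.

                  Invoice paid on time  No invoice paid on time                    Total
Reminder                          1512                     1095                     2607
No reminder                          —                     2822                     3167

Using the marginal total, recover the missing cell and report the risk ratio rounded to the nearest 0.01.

The missing cell is in the unexposed row: 3167 − 2822 = 345.
So a = 1512, b = 1095, c = 345, d = 2822.
RR = [a/(a+b)] / [c/(c+d)] = (1512/2607) / (345/3167) = 0.57998/0.10894 = 5.32402

5.32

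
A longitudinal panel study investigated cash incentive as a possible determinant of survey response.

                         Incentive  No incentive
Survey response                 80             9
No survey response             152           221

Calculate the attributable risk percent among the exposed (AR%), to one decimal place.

Reading the table with exposure as columns: a = 80 (Incentive, case), b = 152 (Incentive, non-case), c = 9 (No incentive, case), d = 221.
Risk in exposed = 80/232 = 0.34483; risk in unexposed = 9/230 = 0.03913.
RR = 0.34483/0.03913 = 8.81226
AR% = (RR − 1)/RR × 100 = (8.81226 − 1)/8.81226 × 100 = 88.6522%

88.7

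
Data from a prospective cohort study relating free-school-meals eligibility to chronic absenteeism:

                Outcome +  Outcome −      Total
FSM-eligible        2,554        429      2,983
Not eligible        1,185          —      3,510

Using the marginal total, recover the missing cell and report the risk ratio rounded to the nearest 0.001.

2.536

The missing cell is in the unexposed row: 3510 − 1185 = 2325.
So a = 2554, b = 429, c = 1185, d = 2325.
RR = [a/(a+b)] / [c/(c+d)] = (2554/2983) / (1185/3510) = 0.85619/0.33761 = 2.53604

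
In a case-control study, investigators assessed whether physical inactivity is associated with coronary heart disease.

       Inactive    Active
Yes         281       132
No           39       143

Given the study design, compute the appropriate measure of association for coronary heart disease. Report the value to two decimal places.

Reading the table with exposure as columns: a = 281 (Inactive, case), b = 39 (Inactive, non-case), c = 132 (Active, case), d = 143.
This is a case-control study: participants were sampled on outcome status, so risks in the source population cannot be estimated directly — relative risk is not valid here. The odds ratio is the appropriate measure.
OR = (a·d)/(b·c) = (281 × 143) / (39 × 132) = 40183 / 5148 = 7.80556

7.81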